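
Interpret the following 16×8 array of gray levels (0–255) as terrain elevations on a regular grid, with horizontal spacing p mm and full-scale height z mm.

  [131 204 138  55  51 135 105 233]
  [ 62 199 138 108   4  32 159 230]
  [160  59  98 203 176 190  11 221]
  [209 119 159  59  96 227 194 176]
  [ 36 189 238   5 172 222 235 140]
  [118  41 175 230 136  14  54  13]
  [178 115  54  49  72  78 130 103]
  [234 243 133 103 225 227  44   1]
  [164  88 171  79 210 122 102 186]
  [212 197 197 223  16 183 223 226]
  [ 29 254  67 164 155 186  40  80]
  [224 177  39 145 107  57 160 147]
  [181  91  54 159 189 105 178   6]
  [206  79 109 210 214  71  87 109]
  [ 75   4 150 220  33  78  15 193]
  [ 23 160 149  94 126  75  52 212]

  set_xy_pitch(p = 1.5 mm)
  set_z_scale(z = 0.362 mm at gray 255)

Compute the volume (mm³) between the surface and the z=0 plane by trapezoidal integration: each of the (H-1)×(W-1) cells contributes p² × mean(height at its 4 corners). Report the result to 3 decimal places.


height_mm = gray/255 × 0.362; cell vol = 1.5² × mean(4 corners)
unit = 1.5² × 0.362 / (4×255) = 0.000798529 mm³ per gray-sum
row 0: Σ corner-gray over 7 cells = 3312  → 2.6447
row 1: Σ corner-gray over 7 cells = 3427  → 2.7366
row 2: Σ corner-gray over 7 cells = 3948  → 3.1526
row 3: Σ corner-gray over 7 cells = 4391  → 3.5063
row 4: Σ corner-gray over 7 cells = 3729  → 2.9777
row 5: Σ corner-gray over 7 cells = 2708  → 2.1624
row 6: Σ corner-gray over 7 cells = 3462  → 2.7645
row 7: Σ corner-gray over 7 cells = 4079  → 3.2572
row 8: Σ corner-gray over 7 cells = 4410  → 3.5215
row 9: Σ corner-gray over 7 cells = 4357  → 3.4792
row 10: Σ corner-gray over 7 cells = 3582  → 2.8603
row 11: Σ corner-gray over 7 cells = 3480  → 2.7789
row 12: Σ corner-gray over 7 cells = 3594  → 2.8699
row 13: Σ corner-gray over 7 cells = 3123  → 2.4938
row 14: Σ corner-gray over 7 cells = 2815  → 2.2479
Σ rows: total corner-gray = 54417  → 43.4536 mm³

43.454


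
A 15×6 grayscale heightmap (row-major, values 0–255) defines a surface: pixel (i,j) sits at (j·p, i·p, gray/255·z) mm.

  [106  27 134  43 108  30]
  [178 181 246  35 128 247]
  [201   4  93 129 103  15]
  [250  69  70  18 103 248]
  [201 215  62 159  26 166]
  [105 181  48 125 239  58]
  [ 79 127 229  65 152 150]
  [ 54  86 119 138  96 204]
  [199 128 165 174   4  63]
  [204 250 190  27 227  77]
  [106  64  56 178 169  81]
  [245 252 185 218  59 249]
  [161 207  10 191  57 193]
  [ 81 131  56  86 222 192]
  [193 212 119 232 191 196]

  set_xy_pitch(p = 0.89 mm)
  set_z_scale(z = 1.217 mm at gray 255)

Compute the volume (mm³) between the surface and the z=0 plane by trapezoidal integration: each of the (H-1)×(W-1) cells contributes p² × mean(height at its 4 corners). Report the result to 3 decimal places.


height_mm = gray/255 × 1.217; cell vol = 0.89² × mean(4 corners)
unit = 0.89² × 1.217 / (4×255) = 0.000945084 mm³ per gray-sum
row 0: Σ corner-gray over 5 cells = 2365  → 2.2351
row 1: Σ corner-gray over 5 cells = 2479  → 2.3429
row 2: Σ corner-gray over 5 cells = 1892  → 1.7881
row 3: Σ corner-gray over 5 cells = 2309  → 2.1822
row 4: Σ corner-gray over 5 cells = 2640  → 2.4950
row 5: Σ corner-gray over 5 cells = 2724  → 2.5744
row 6: Σ corner-gray over 5 cells = 2511  → 2.3731
row 7: Σ corner-gray over 5 cells = 2340  → 2.2115
row 8: Σ corner-gray over 5 cells = 2873  → 2.7152
row 9: Σ corner-gray over 5 cells = 2790  → 2.6368
row 10: Σ corner-gray over 5 cells = 3043  → 2.8759
row 11: Σ corner-gray over 5 cells = 3206  → 3.0299
row 12: Σ corner-gray over 5 cells = 2547  → 2.4071
row 13: Σ corner-gray over 5 cells = 3160  → 2.9865
Σ rows: total corner-gray = 36879  → 34.8538 mm³

34.854


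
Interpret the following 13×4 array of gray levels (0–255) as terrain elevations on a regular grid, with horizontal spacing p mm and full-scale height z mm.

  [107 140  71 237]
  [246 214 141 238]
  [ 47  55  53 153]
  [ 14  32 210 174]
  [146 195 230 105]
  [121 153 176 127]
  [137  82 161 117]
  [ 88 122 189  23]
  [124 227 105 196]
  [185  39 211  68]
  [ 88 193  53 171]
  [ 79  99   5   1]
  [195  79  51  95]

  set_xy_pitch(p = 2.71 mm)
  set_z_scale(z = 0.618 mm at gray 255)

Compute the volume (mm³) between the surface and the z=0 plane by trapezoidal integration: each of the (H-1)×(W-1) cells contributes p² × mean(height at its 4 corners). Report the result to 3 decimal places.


81.838

height_mm = gray/255 × 0.618; cell vol = 2.71² × mean(4 corners)
unit = 2.71² × 0.618 / (4×255) = 0.00444966 mm³ per gray-sum
row 0: Σ corner-gray over 3 cells = 1960  → 8.7213
row 1: Σ corner-gray over 3 cells = 1610  → 7.1640
row 2: Σ corner-gray over 3 cells = 1088  → 4.8412
row 3: Σ corner-gray over 3 cells = 1773  → 7.8892
row 4: Σ corner-gray over 3 cells = 2007  → 8.9305
row 5: Σ corner-gray over 3 cells = 1646  → 7.3241
row 6: Σ corner-gray over 3 cells = 1473  → 6.5544
row 7: Σ corner-gray over 3 cells = 1717  → 7.6401
row 8: Σ corner-gray over 3 cells = 1737  → 7.7291
row 9: Σ corner-gray over 3 cells = 1504  → 6.6923
row 10: Σ corner-gray over 3 cells = 1039  → 4.6232
row 11: Σ corner-gray over 3 cells = 838  → 3.7288
Σ rows: total corner-gray = 18392  → 81.8382 mm³


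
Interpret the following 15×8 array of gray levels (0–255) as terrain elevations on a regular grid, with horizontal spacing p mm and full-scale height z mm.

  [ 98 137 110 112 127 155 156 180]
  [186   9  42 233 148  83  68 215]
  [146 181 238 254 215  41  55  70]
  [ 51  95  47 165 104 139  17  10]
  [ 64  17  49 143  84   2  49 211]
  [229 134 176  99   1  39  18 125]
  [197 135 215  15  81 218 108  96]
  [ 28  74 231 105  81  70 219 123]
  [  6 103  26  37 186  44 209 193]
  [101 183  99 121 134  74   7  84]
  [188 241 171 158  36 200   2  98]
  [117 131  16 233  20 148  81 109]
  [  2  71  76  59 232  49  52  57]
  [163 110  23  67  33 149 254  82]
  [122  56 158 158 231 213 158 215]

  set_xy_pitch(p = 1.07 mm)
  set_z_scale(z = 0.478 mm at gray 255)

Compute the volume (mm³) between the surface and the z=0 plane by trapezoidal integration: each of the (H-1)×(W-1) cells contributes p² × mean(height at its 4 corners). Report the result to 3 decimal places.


23.278

height_mm = gray/255 × 0.478; cell vol = 1.07² × mean(4 corners)
unit = 1.07² × 0.478 / (4×255) = 0.000536532 mm³ per gray-sum
row 0: Σ corner-gray over 7 cells = 3439  → 1.8451
row 1: Σ corner-gray over 7 cells = 3751  → 2.0125
row 2: Σ corner-gray over 7 cells = 3379  → 1.8129
row 3: Σ corner-gray over 7 cells = 2158  → 1.1578
row 4: Σ corner-gray over 7 cells = 2251  → 1.2077
row 5: Σ corner-gray over 7 cells = 3125  → 1.6767
row 6: Σ corner-gray over 7 cells = 3548  → 1.9036
row 7: Σ corner-gray over 7 cells = 3120  → 1.6740
row 8: Σ corner-gray over 7 cells = 2830  → 1.5184
row 9: Σ corner-gray over 7 cells = 3323  → 1.7829
row 10: Σ corner-gray over 7 cells = 3386  → 1.8167
row 11: Σ corner-gray over 7 cells = 2621  → 1.4062
row 12: Σ corner-gray over 7 cells = 2654  → 1.4240
row 13: Σ corner-gray over 7 cells = 3802  → 2.0399
Σ rows: total corner-gray = 43387  → 23.2785 mm³


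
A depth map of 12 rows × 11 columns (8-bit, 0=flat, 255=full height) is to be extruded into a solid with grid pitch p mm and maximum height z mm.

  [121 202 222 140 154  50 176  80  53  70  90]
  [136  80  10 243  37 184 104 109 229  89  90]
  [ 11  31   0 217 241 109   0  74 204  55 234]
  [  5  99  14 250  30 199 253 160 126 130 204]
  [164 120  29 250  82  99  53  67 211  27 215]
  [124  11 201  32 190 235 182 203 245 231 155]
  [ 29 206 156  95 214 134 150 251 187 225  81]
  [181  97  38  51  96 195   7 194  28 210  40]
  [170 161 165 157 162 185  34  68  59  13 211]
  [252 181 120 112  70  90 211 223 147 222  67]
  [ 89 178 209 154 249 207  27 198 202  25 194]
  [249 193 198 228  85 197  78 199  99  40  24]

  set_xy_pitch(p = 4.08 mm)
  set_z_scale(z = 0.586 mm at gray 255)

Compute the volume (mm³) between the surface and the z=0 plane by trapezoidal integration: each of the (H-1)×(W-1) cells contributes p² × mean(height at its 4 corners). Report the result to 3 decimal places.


height_mm = gray/255 × 0.586; cell vol = 4.08² × mean(4 corners)
unit = 4.08² × 0.586 / (4×255) = 0.00956352 mm³ per gray-sum
row 0: Σ corner-gray over 10 cells = 4901  → 46.8708
row 1: Σ corner-gray over 10 cells = 4503  → 43.0645
row 2: Σ corner-gray over 10 cells = 4838  → 46.2683
row 3: Σ corner-gray over 10 cells = 4986  → 47.6837
row 4: Σ corner-gray over 10 cells = 5594  → 53.4983
row 5: Σ corner-gray over 10 cells = 6685  → 63.9321
row 6: Σ corner-gray over 10 cells = 5399  → 51.6334
row 7: Σ corner-gray over 10 cells = 4442  → 42.4812
row 8: Σ corner-gray over 10 cells = 5460  → 52.2168
row 9: Σ corner-gray over 10 cells = 6252  → 59.7911
row 10: Σ corner-gray over 10 cells = 6088  → 58.2227
Σ rows: total corner-gray = 59148  → 565.6631 mm³

565.663


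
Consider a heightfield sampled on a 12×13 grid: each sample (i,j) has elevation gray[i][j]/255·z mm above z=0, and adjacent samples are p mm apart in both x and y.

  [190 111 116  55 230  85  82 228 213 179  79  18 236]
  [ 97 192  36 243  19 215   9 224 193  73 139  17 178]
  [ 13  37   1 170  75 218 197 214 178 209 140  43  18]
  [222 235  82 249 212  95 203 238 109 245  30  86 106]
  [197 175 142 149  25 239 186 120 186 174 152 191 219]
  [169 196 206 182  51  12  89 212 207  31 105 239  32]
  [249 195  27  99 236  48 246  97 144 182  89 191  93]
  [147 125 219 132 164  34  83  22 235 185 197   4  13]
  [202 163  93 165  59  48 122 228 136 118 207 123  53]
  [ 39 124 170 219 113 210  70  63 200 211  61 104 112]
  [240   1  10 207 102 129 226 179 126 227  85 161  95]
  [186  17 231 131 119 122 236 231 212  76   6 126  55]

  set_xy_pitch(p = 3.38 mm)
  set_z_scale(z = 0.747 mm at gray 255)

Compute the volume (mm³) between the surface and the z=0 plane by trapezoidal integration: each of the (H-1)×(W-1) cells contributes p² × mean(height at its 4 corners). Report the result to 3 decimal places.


height_mm = gray/255 × 0.747; cell vol = 3.38² × mean(4 corners)
unit = 3.38² × 0.747 / (4×255) = 0.00836669 mm³ per gray-sum
row 0: Σ corner-gray over 12 cells = 6213  → 51.9823
row 1: Σ corner-gray over 12 cells = 5990  → 50.1165
row 2: Σ corner-gray over 12 cells = 6891  → 57.6549
row 3: Σ corner-gray over 12 cells = 7790  → 65.1765
row 4: Σ corner-gray over 12 cells = 7155  → 59.8637
row 5: Σ corner-gray over 12 cells = 6711  → 56.1489
row 6: Σ corner-gray over 12 cells = 6410  → 53.6305
row 7: Σ corner-gray over 12 cells = 6139  → 51.3631
row 8: Σ corner-gray over 12 cells = 6420  → 53.7142
row 9: Σ corner-gray over 12 cells = 6482  → 54.2329
row 10: Σ corner-gray over 12 cells = 6496  → 54.3500
Σ rows: total corner-gray = 72697  → 608.2335 mm³

608.233


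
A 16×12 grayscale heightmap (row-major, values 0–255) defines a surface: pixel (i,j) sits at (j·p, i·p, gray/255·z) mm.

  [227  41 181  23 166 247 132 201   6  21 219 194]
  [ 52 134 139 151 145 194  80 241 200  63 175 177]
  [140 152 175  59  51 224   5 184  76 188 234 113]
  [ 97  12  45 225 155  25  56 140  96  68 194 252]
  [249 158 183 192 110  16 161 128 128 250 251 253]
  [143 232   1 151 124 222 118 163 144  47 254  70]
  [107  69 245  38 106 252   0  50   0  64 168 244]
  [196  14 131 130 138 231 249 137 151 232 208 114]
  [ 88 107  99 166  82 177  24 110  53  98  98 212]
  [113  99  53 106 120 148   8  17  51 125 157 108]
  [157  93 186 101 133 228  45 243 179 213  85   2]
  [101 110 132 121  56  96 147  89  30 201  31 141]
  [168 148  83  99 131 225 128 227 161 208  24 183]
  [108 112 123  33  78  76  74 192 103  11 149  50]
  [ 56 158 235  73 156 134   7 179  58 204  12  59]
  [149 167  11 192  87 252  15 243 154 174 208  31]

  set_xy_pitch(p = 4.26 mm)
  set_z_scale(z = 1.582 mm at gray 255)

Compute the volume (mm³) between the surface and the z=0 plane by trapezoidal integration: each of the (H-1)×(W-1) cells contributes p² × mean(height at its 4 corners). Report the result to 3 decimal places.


height_mm = gray/255 × 1.582; cell vol = 4.26² × mean(4 corners)
unit = 4.26² × 1.582 / (4×255) = 0.0281466 mm³ per gray-sum
row 0: Σ corner-gray over 11 cells = 6168  → 173.6081
row 1: Σ corner-gray over 11 cells = 6222  → 175.1280
row 2: Σ corner-gray over 11 cells = 5330  → 150.0212
row 3: Σ corner-gray over 11 cells = 6037  → 169.9209
row 4: Σ corner-gray over 11 cells = 6781  → 190.8619
row 5: Σ corner-gray over 11 cells = 5460  → 153.6803
row 6: Σ corner-gray over 11 cells = 5887  → 165.6989
row 7: Σ corner-gray over 11 cells = 5880  → 165.5018
row 8: Σ corner-gray over 11 cells = 4317  → 121.5088
row 9: Σ corner-gray over 11 cells = 5160  → 145.2363
row 10: Σ corner-gray over 11 cells = 5439  → 153.0892
row 11: Σ corner-gray over 11 cells = 5487  → 154.4402
row 12: Σ corner-gray over 11 cells = 5279  → 148.5858
row 13: Σ corner-gray over 11 cells = 4607  → 129.6713
row 14: Σ corner-gray over 11 cells = 5733  → 161.3643
Σ rows: total corner-gray = 83787  → 2358.3168 mm³

2358.317


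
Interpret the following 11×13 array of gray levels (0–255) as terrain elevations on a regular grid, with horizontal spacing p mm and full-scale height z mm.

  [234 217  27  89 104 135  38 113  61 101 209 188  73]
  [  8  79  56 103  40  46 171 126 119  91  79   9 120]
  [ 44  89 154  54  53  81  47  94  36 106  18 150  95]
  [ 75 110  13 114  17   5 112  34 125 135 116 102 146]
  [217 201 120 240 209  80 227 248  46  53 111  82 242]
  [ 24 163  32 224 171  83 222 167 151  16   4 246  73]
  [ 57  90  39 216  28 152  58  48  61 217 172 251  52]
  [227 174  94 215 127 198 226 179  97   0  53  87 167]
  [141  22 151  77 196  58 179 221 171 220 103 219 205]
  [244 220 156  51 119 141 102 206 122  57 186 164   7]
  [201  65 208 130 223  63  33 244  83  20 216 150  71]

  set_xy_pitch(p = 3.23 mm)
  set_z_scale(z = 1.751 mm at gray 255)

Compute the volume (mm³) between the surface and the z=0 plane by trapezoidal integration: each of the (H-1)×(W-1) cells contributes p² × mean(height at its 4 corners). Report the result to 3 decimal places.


height_mm = gray/255 × 1.751; cell vol = 3.23² × mean(4 corners)
unit = 3.23² × 1.751 / (4×255) = 0.0179098 mm³ per gray-sum
row 0: Σ corner-gray over 12 cells = 4837  → 86.6298
row 1: Σ corner-gray over 12 cells = 3869  → 69.2931
row 2: Σ corner-gray over 12 cells = 3890  → 69.6692
row 3: Σ corner-gray over 12 cells = 5680  → 101.7277
row 4: Σ corner-gray over 12 cells = 6748  → 120.8554
row 5: Σ corner-gray over 12 cells = 5828  → 104.3784
row 6: Σ corner-gray over 12 cells = 6067  → 108.6588
row 7: Σ corner-gray over 12 cells = 6874  → 123.1120
row 8: Σ corner-gray over 12 cells = 6879  → 123.2016
row 9: Σ corner-gray over 12 cells = 6441  → 115.3571
Σ rows: total corner-gray = 57113  → 1022.8831 mm³

1022.883


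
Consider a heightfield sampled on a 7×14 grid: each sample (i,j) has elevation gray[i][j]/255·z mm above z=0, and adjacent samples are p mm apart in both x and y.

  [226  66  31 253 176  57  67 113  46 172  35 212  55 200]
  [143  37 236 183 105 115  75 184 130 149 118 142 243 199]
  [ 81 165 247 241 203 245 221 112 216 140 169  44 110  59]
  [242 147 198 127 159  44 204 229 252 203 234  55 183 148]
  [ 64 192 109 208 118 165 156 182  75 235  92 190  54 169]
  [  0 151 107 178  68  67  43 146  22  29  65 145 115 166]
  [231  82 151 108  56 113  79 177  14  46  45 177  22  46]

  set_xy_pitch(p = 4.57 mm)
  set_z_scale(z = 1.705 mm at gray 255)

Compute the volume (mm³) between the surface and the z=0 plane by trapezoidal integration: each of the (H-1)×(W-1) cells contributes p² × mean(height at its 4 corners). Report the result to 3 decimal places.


height_mm = gray/255 × 1.705; cell vol = 4.57² × mean(4 corners)
unit = 4.57² × 1.705 / (4×255) = 0.0349105 mm³ per gray-sum
row 0: Σ corner-gray over 13 cells = 6768  → 236.2746
row 1: Σ corner-gray over 13 cells = 8142  → 284.2416
row 2: Σ corner-gray over 13 cells = 8826  → 308.1205
row 3: Σ corner-gray over 13 cells = 8245  → 287.8374
row 4: Σ corner-gray over 13 cells = 6223  → 217.2483
row 5: Σ corner-gray over 13 cells = 4855  → 169.4907
Σ rows: total corner-gray = 43059  → 1503.2131 mm³

1503.213


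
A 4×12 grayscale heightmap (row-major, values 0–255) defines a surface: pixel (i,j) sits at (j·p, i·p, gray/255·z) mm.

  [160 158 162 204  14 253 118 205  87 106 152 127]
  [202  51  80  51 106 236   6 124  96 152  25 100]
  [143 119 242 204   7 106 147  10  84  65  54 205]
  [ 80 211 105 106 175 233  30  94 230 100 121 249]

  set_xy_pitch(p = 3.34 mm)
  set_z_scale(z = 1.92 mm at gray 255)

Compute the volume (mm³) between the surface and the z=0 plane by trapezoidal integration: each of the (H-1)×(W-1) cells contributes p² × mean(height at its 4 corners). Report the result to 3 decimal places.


height_mm = gray/255 × 1.92; cell vol = 3.34² × mean(4 corners)
unit = 3.34² × 1.92 / (4×255) = 0.0209988 mm³ per gray-sum
row 0: Σ corner-gray over 11 cells = 5361  → 112.5744
row 1: Σ corner-gray over 11 cells = 4580  → 96.1744
row 2: Σ corner-gray over 11 cells = 5563  → 116.8162
Σ rows: total corner-gray = 15504  → 325.5650 mm³

325.565


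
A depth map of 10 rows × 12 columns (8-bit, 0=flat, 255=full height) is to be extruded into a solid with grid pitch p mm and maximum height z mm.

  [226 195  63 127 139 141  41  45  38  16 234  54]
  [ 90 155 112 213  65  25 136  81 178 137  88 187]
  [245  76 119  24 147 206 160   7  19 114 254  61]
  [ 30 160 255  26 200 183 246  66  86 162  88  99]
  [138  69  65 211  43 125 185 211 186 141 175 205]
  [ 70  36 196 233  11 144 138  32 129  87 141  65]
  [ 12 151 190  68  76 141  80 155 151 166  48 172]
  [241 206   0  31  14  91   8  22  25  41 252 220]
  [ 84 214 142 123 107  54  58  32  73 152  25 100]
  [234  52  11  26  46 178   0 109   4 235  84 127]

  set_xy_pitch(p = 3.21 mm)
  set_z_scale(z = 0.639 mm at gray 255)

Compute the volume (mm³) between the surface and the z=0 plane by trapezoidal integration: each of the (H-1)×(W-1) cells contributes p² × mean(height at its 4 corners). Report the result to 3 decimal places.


291.873

height_mm = gray/255 × 0.639; cell vol = 3.21² × mean(4 corners)
unit = 3.21² × 0.639 / (4×255) = 0.00645522 mm³ per gray-sum
row 0: Σ corner-gray over 11 cells = 5015  → 32.3729
row 1: Σ corner-gray over 11 cells = 5215  → 33.6639
row 2: Σ corner-gray over 11 cells = 5631  → 36.3493
row 3: Σ corner-gray over 11 cells = 6238  → 40.2676
row 4: Σ corner-gray over 11 cells = 5594  → 36.1105
row 5: Σ corner-gray over 11 cells = 5065  → 32.6957
row 6: Σ corner-gray over 11 cells = 4477  → 28.9000
row 7: Σ corner-gray over 11 cells = 3985  → 25.7240
row 8: Σ corner-gray over 11 cells = 3995  → 25.7886
Σ rows: total corner-gray = 45215  → 291.8726 mm³


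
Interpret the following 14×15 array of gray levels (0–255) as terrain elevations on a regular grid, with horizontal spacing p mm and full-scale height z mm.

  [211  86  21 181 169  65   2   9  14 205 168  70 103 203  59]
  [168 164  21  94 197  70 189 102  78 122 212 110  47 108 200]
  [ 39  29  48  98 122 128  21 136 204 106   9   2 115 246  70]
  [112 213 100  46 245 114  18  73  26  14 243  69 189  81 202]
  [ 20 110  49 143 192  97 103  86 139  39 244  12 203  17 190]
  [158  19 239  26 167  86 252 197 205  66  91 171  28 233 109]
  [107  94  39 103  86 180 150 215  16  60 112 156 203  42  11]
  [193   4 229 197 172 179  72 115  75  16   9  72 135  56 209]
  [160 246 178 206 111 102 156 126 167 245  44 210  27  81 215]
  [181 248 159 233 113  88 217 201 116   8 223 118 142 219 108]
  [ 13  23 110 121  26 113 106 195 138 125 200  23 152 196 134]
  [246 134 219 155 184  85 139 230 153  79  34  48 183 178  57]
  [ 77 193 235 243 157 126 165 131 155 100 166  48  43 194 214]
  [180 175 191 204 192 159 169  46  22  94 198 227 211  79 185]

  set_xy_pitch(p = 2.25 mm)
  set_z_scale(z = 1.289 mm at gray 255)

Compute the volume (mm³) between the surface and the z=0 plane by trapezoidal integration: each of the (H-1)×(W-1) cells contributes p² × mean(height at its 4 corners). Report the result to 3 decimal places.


585.656

height_mm = gray/255 × 1.289; cell vol = 2.25² × mean(4 corners)
unit = 2.25² × 1.289 / (4×255) = 0.00639761 mm³ per gray-sum
row 0: Σ corner-gray over 14 cells = 6258  → 40.0362
row 1: Σ corner-gray over 14 cells = 6033  → 38.5968
row 2: Σ corner-gray over 14 cells = 5813  → 37.1893
row 3: Σ corner-gray over 14 cells = 6254  → 40.0107
row 4: Σ corner-gray over 14 cells = 6905  → 44.1755
row 5: Σ corner-gray over 14 cells = 6857  → 43.8684
row 6: Σ corner-gray over 14 cells = 6094  → 38.9870
row 7: Σ corner-gray over 14 cells = 7237  → 46.2995
row 8: Σ corner-gray over 14 cells = 8632  → 55.2242
row 9: Σ corner-gray over 14 cells = 7662  → 49.0185
row 10: Σ corner-gray over 14 cells = 7148  → 45.7301
row 11: Σ corner-gray over 14 cells = 8148  → 52.1277
row 12: Σ corner-gray over 14 cells = 8502  → 54.3925
Σ rows: total corner-gray = 91543  → 585.6564 mm³


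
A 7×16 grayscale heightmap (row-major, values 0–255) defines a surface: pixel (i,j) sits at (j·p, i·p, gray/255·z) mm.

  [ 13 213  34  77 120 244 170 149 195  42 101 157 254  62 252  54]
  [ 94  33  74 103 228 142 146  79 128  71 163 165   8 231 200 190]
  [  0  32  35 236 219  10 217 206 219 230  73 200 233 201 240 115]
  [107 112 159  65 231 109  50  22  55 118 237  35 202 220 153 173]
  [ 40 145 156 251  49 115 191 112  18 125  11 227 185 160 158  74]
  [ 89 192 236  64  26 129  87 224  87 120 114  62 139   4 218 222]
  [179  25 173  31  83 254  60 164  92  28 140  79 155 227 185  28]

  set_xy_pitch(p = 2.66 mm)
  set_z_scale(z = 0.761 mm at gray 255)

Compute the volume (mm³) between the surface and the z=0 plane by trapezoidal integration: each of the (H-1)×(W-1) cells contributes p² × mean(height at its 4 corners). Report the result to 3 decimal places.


253.358

height_mm = gray/255 × 0.761; cell vol = 2.66² × mean(4 corners)
unit = 2.66² × 0.761 / (4×255) = 0.00527895 mm³ per gray-sum
row 0: Σ corner-gray over 15 cells = 8033  → 42.4058
row 1: Σ corner-gray over 15 cells = 8643  → 45.6260
row 2: Σ corner-gray over 15 cells = 8633  → 45.5732
row 3: Σ corner-gray over 15 cells = 7736  → 40.8380
row 4: Σ corner-gray over 15 cells = 7635  → 40.3048
row 5: Σ corner-gray over 15 cells = 7314  → 38.6103
Σ rows: total corner-gray = 47994  → 253.3580 mm³


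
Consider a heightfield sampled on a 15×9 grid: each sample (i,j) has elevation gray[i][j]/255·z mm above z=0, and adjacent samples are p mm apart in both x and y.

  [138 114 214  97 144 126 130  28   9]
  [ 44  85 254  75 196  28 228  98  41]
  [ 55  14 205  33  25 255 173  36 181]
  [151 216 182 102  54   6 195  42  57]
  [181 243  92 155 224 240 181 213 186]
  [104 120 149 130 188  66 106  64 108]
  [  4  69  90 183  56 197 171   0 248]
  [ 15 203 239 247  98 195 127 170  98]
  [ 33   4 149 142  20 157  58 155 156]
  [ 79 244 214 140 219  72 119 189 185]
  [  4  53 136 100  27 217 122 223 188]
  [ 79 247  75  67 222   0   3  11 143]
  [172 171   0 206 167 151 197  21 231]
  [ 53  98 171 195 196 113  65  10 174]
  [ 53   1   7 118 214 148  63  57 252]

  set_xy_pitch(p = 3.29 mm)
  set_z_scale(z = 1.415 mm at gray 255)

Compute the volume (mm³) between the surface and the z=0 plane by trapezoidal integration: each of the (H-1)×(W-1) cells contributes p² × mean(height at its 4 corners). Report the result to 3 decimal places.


852.446

height_mm = gray/255 × 1.415; cell vol = 3.29² × mean(4 corners)
unit = 3.29² × 1.415 / (4×255) = 0.0150158 mm³ per gray-sum
row 0: Σ corner-gray over 8 cells = 3866  → 58.0510
row 1: Σ corner-gray over 8 cells = 3731  → 56.0239
row 2: Σ corner-gray over 8 cells = 3520  → 52.8556
row 3: Σ corner-gray over 8 cells = 4865  → 73.0518
row 4: Σ corner-gray over 8 cells = 4921  → 73.8927
row 5: Σ corner-gray over 8 cells = 3642  → 54.6875
row 6: Σ corner-gray over 8 cells = 4455  → 66.8953
row 7: Σ corner-gray over 8 cells = 4230  → 63.5168
row 8: Σ corner-gray over 8 cells = 4217  → 63.3216
row 9: Σ corner-gray over 8 cells = 4606  → 69.1627
row 10: Σ corner-gray over 8 cells = 3420  → 51.3540
row 11: Σ corner-gray over 8 cells = 3701  → 55.5734
row 12: Σ corner-gray over 8 cells = 4152  → 62.3455
row 13: Σ corner-gray over 8 cells = 3444  → 51.7144
Σ rows: total corner-gray = 56770  → 852.4462 mm³


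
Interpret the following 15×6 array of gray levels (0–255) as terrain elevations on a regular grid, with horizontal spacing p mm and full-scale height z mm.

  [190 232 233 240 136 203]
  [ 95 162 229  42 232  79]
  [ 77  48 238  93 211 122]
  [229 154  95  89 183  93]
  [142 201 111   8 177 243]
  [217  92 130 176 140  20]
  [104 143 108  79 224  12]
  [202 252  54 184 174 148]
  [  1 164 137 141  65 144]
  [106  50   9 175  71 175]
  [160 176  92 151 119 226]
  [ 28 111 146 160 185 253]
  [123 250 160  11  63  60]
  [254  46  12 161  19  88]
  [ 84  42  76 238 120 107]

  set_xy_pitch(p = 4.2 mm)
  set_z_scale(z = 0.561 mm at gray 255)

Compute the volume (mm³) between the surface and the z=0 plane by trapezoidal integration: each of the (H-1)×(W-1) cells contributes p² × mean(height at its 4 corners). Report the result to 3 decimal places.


357.344

height_mm = gray/255 × 0.561; cell vol = 4.2² × mean(4 corners)
unit = 4.2² × 0.561 / (4×255) = 0.009702 mm³ per gray-sum
row 0: Σ corner-gray over 5 cells = 3579  → 34.7235
row 1: Σ corner-gray over 5 cells = 2883  → 27.9709
row 2: Σ corner-gray over 5 cells = 2743  → 26.6126
row 3: Σ corner-gray over 5 cells = 2743  → 26.6126
row 4: Σ corner-gray over 5 cells = 2692  → 26.1178
row 5: Σ corner-gray over 5 cells = 2537  → 24.6140
row 6: Σ corner-gray over 5 cells = 2902  → 28.1552
row 7: Σ corner-gray over 5 cells = 2837  → 27.5246
row 8: Σ corner-gray over 5 cells = 2050  → 19.8891
row 9: Σ corner-gray over 5 cells = 2353  → 22.8288
row 10: Σ corner-gray over 5 cells = 2947  → 28.5918
row 11: Σ corner-gray over 5 cells = 2636  → 25.5745
row 12: Σ corner-gray over 5 cells = 1969  → 19.1032
row 13: Σ corner-gray over 5 cells = 1961  → 19.0256
Σ rows: total corner-gray = 36832  → 357.3441 mm³


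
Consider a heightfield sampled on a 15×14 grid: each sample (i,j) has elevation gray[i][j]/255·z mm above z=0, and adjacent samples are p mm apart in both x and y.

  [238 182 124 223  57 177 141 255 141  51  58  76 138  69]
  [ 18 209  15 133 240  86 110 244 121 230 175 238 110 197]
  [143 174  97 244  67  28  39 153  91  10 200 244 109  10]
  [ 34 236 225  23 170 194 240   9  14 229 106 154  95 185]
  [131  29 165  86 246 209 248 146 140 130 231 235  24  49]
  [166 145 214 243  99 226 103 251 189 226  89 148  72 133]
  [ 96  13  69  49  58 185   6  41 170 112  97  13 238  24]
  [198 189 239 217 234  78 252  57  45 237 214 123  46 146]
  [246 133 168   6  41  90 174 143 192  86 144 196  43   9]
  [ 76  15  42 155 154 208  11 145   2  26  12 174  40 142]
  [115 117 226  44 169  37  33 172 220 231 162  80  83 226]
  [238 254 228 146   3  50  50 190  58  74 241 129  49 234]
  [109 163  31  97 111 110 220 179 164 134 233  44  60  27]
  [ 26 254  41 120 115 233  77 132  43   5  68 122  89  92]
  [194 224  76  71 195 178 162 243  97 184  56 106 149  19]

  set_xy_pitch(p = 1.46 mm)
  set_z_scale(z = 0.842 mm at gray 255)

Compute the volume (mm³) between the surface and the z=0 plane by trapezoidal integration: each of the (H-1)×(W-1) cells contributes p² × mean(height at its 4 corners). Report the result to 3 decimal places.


height_mm = gray/255 × 0.842; cell vol = 1.46² × mean(4 corners)
unit = 1.46² × 0.842 / (4×255) = 0.00175961 mm³ per gray-sum
row 0: Σ corner-gray over 13 cells = 7590  → 13.3555
row 1: Σ corner-gray over 13 cells = 7102  → 12.4968
row 2: Σ corner-gray over 13 cells = 6674  → 11.7437
row 3: Σ corner-gray over 13 cells = 7567  → 13.3150
row 4: Σ corner-gray over 13 cells = 8267  → 14.5467
row 5: Σ corner-gray over 13 cells = 6531  → 11.4920
row 6: Σ corner-gray over 13 cells = 6428  → 11.3108
row 7: Σ corner-gray over 13 cells = 7293  → 12.8329
row 8: Σ corner-gray over 13 cells = 5273  → 9.2784
row 9: Σ corner-gray over 13 cells = 5675  → 9.9858
row 10: Σ corner-gray over 13 cells = 6905  → 12.1501
row 11: Σ corner-gray over 13 cells = 6644  → 11.6909
row 12: Σ corner-gray over 13 cells = 5944  → 10.4592
row 13: Σ corner-gray over 13 cells = 6411  → 11.2809
Σ rows: total corner-gray = 94304  → 165.9387 mm³

165.939


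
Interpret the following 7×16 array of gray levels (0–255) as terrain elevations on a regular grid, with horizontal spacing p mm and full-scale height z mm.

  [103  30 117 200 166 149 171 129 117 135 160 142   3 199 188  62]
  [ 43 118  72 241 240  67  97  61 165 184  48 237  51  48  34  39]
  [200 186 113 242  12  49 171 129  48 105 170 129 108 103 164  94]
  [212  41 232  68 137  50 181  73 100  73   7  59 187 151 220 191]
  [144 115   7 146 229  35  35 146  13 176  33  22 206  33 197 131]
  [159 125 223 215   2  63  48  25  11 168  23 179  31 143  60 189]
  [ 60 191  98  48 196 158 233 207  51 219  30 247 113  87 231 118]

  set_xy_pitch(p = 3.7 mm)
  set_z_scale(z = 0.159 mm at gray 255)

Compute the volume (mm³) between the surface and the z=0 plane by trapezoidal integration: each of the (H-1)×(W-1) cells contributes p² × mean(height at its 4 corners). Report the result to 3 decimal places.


height_mm = gray/255 × 0.159; cell vol = 3.7² × mean(4 corners)
unit = 3.7² × 0.159 / (4×255) = 0.00213403 mm³ per gray-sum
row 0: Σ corner-gray over 15 cells = 7385  → 15.7598
row 1: Σ corner-gray over 15 cells = 7160  → 15.2797
row 2: Σ corner-gray over 15 cells = 7313  → 15.6062
row 3: Σ corner-gray over 15 cells = 6622  → 14.1315
row 4: Σ corner-gray over 15 cells = 6041  → 12.8917
row 5: Σ corner-gray over 15 cells = 7376  → 15.7406
Σ rows: total corner-gray = 41897  → 89.4094 mm³

89.409


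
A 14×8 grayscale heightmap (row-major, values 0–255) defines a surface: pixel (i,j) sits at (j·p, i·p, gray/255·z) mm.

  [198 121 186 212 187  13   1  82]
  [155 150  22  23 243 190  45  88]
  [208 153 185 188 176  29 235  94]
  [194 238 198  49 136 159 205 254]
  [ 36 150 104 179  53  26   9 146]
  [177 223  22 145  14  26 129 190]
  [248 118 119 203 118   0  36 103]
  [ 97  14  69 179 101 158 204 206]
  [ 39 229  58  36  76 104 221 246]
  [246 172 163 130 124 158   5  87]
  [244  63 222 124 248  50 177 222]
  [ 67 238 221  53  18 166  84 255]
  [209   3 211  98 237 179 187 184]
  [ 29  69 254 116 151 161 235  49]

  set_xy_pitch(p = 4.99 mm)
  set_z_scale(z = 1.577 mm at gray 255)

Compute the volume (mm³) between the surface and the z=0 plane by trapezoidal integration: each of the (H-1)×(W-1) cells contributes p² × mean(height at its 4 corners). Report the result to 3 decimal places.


height_mm = gray/255 × 1.577; cell vol = 4.99² × mean(4 corners)
unit = 4.99² × 1.577 / (4×255) = 0.0384975 mm³ per gray-sum
row 0: Σ corner-gray over 7 cells = 3309  → 127.3883
row 1: Σ corner-gray over 7 cells = 3823  → 147.1760
row 2: Σ corner-gray over 7 cells = 4652  → 179.0904
row 3: Σ corner-gray over 7 cells = 3642  → 140.2079
row 4: Σ corner-gray over 7 cells = 2709  → 104.2897
row 5: Σ corner-gray over 7 cells = 3024  → 116.4165
row 6: Σ corner-gray over 7 cells = 3292  → 126.7338
row 7: Σ corner-gray over 7 cells = 3486  → 134.2023
row 8: Σ corner-gray over 7 cells = 3570  → 137.4361
row 9: Σ corner-gray over 7 cells = 4071  → 156.7234
row 10: Σ corner-gray over 7 cells = 4116  → 158.4557
row 11: Σ corner-gray over 7 cells = 4105  → 158.0323
row 12: Σ corner-gray over 7 cells = 4273  → 164.4998
Σ rows: total corner-gray = 48072  → 1850.6522 mm³

1850.652


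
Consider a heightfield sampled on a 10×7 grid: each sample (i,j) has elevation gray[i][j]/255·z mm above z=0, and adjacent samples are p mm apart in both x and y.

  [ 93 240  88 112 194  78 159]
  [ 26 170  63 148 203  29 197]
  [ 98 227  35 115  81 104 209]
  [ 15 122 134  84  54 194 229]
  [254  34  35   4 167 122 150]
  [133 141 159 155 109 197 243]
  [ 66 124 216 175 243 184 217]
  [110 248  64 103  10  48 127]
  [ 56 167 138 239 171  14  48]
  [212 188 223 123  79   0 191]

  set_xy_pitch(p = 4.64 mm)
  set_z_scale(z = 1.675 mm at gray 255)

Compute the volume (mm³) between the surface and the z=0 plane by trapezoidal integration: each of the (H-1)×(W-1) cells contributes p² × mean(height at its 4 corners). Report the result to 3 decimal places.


982.197

height_mm = gray/255 × 1.675; cell vol = 4.64² × mean(4 corners)
unit = 4.64² × 1.675 / (4×255) = 0.035355 mm³ per gray-sum
row 0: Σ corner-gray over 6 cells = 3125  → 110.4843
row 1: Σ corner-gray over 6 cells = 2880  → 101.8223
row 2: Σ corner-gray over 6 cells = 2851  → 100.7970
row 3: Σ corner-gray over 6 cells = 2548  → 90.0845
row 4: Σ corner-gray over 6 cells = 3026  → 106.9842
row 5: Σ corner-gray over 6 cells = 4065  → 143.7180
row 6: Σ corner-gray over 6 cells = 3350  → 118.4392
row 7: Σ corner-gray over 6 cells = 2745  → 97.0494
row 8: Σ corner-gray over 6 cells = 3191  → 112.8177
Σ rows: total corner-gray = 27781  → 982.1967 mm³


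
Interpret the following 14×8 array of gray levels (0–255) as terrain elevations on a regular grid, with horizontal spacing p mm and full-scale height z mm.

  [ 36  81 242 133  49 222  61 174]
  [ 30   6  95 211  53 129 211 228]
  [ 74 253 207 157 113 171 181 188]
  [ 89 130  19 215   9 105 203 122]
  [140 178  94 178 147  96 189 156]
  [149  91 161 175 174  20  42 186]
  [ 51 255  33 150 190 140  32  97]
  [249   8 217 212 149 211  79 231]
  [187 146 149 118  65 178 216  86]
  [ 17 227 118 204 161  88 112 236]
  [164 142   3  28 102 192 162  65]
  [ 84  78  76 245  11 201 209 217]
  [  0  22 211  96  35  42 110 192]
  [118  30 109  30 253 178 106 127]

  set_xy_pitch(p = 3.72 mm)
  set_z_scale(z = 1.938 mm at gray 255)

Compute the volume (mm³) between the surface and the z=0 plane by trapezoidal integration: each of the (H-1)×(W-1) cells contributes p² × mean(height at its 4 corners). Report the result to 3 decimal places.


1253.201

height_mm = gray/255 × 1.938; cell vol = 3.72² × mean(4 corners)
unit = 3.72² × 1.938 / (4×255) = 0.026293 mm³ per gray-sum
row 0: Σ corner-gray over 7 cells = 3454  → 90.8159
row 1: Σ corner-gray over 7 cells = 4094  → 107.6434
row 2: Σ corner-gray over 7 cells = 3999  → 105.1455
row 3: Σ corner-gray over 7 cells = 3633  → 95.5223
row 4: Σ corner-gray over 7 cells = 3721  → 97.8361
row 5: Σ corner-gray over 7 cells = 3409  → 89.6327
row 6: Σ corner-gray over 7 cells = 3980  → 104.6460
row 7: Σ corner-gray over 7 cells = 4249  → 111.7188
row 8: Σ corner-gray over 7 cells = 4090  → 107.5382
row 9: Σ corner-gray over 7 cells = 3560  → 93.6029
row 10: Σ corner-gray over 7 cells = 3428  → 90.1323
row 11: Σ corner-gray over 7 cells = 3165  → 83.2172
row 12: Σ corner-gray over 7 cells = 2881  → 75.7500
Σ rows: total corner-gray = 47663  → 1253.2014 mm³


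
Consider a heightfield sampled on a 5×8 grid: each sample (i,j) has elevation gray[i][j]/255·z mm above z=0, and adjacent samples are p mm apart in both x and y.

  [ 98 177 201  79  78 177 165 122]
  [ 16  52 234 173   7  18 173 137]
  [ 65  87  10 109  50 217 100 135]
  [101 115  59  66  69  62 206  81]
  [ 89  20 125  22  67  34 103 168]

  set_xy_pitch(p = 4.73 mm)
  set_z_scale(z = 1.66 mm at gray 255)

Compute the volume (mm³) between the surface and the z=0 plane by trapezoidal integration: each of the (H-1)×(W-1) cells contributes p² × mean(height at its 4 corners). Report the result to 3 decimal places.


410.386

height_mm = gray/255 × 1.66; cell vol = 4.73² × mean(4 corners)
unit = 4.73² × 1.66 / (4×255) = 0.0364108 mm³ per gray-sum
row 0: Σ corner-gray over 7 cells = 3441  → 125.2896
row 1: Σ corner-gray over 7 cells = 2813  → 102.4236
row 2: Σ corner-gray over 7 cells = 2682  → 97.6538
row 3: Σ corner-gray over 7 cells = 2335  → 85.0192
Σ rows: total corner-gray = 11271  → 410.3861 mm³


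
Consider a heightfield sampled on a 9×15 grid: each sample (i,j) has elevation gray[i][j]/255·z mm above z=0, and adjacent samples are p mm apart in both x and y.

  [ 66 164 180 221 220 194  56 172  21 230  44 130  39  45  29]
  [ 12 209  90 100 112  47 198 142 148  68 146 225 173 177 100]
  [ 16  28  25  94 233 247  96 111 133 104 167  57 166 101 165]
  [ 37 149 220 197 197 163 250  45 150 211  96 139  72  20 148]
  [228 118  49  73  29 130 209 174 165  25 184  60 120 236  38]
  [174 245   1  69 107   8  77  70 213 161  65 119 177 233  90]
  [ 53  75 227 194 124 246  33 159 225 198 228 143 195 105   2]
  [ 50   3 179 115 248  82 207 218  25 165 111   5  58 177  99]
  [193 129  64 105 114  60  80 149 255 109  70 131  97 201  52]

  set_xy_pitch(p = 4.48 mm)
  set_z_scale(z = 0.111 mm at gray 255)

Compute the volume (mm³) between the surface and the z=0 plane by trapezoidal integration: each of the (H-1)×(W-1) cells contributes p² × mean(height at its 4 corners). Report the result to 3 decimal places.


height_mm = gray/255 × 0.111; cell vol = 4.48² × mean(4 corners)
unit = 4.48² × 0.111 / (4×255) = 0.00218413 mm³ per gray-sum
row 0: Σ corner-gray over 14 cells = 7309  → 15.9638
row 1: Σ corner-gray over 14 cells = 7087  → 15.4789
row 2: Σ corner-gray over 14 cells = 7308  → 15.9616
row 3: Σ corner-gray over 14 cells = 7413  → 16.1910
row 4: Σ corner-gray over 14 cells = 6764  → 14.7735
row 5: Σ corner-gray over 14 cells = 7713  → 16.8462
row 6: Σ corner-gray over 14 cells = 7694  → 16.8047
row 7: Σ corner-gray over 14 cells = 6708  → 14.6512
Σ rows: total corner-gray = 57996  → 126.6709 mm³

126.671


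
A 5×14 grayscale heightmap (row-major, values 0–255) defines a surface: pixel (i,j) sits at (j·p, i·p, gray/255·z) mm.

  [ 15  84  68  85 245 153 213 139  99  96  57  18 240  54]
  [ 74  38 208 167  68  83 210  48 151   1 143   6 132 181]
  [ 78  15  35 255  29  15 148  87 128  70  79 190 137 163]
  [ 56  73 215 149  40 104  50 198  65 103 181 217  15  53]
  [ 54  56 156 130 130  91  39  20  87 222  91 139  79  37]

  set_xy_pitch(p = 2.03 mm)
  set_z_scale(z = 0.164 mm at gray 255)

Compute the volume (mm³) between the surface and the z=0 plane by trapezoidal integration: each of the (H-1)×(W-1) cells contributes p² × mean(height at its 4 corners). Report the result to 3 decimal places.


14.746

height_mm = gray/255 × 0.164; cell vol = 2.03² × mean(4 corners)
unit = 2.03² × 0.164 / (4×255) = 0.000662576 mm³ per gray-sum
row 0: Σ corner-gray over 13 cells = 5828  → 3.8615
row 1: Σ corner-gray over 13 cells = 5382  → 3.5660
row 2: Σ corner-gray over 13 cells = 5546  → 3.6746
row 3: Σ corner-gray over 13 cells = 5500  → 3.6442
Σ rows: total corner-gray = 22256  → 14.7463 mm³


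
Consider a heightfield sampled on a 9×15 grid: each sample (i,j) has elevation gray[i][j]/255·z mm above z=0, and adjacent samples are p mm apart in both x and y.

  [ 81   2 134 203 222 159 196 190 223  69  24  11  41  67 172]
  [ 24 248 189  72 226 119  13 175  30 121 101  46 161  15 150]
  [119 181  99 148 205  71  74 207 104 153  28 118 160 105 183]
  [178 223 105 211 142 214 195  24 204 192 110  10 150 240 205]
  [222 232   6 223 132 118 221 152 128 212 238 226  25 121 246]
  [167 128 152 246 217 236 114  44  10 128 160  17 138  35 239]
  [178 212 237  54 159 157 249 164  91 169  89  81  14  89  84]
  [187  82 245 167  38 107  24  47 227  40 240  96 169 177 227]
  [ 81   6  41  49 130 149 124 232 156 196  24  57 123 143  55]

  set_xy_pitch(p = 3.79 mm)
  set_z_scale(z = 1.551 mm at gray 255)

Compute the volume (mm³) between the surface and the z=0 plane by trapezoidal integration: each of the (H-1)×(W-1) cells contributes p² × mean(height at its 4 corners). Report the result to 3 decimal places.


1315.689

height_mm = gray/255 × 1.551; cell vol = 3.79² × mean(4 corners)
unit = 3.79² × 1.551 / (4×255) = 0.0218419 mm³ per gray-sum
row 0: Σ corner-gray over 14 cells = 6541  → 142.8677
row 1: Σ corner-gray over 14 cells = 6814  → 148.8306
row 2: Σ corner-gray over 14 cells = 8031  → 175.4122
row 3: Σ corner-gray over 14 cells = 8959  → 195.6814
row 4: Σ corner-gray over 14 cells = 8192  → 178.9287
row 5: Σ corner-gray over 14 cells = 7448  → 162.6783
row 6: Σ corner-gray over 14 cells = 7524  → 164.3383
row 7: Σ corner-gray over 14 cells = 6728  → 146.9522
Σ rows: total corner-gray = 60237  → 1315.6894 mm³
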